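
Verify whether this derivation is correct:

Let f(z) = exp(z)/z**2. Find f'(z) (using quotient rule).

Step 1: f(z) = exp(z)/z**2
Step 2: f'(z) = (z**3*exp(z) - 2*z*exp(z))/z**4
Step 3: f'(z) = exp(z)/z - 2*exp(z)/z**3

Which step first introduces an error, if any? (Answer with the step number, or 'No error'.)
Step 2

Step 2 is incorrect due to a wrong exponent.
The step shows: (z**3*exp(z) - 2*z*exp(z))/z**4
The correct value should be: (z**2*exp(z) - 2*z*exp(z))/z**4

Explanation: The exponent 2 on z was incorrectly written as 3: the term (z**2*exp(z) - 2*z*exp(z))/z**4 was incorrectly written as (z**3*exp(z) - 2*z*exp(z))/z**4
The later steps are derived from this incorrect expression, so the error originates in Step 2.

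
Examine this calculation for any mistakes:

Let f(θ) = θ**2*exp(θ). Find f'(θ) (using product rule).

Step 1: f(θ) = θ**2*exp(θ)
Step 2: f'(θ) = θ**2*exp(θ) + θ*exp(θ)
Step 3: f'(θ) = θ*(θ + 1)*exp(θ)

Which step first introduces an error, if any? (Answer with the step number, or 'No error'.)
Step 2

Step 2 is incorrect due to a wrong coefficient.
The step shows: θ**2*exp(θ) + θ*exp(θ)
The correct value should be: θ**2*exp(θ) + 2*θ*exp(θ)

Explanation: The coefficient 2 was incorrectly written as 1: the term 2*θ*exp(θ) was incorrectly written as θ*exp(θ)
The later steps are derived from this incorrect expression, so the error originates in Step 2.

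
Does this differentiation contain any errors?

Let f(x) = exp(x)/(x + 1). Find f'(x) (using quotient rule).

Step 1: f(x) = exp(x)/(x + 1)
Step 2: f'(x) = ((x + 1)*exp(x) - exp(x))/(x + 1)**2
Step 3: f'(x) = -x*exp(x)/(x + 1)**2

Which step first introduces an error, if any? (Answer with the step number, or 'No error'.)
Step 3

Step 3 is incorrect due to a sign flip.
The step shows: -x*exp(x)/(x + 1)**2
The correct value should be: x*exp(x)/(x + 1)**2

Explanation: The sign of the whole expression was flipped: the term x*exp(x)/(x + 1)**2 was incorrectly written as -x*exp(x)/(x + 1)**2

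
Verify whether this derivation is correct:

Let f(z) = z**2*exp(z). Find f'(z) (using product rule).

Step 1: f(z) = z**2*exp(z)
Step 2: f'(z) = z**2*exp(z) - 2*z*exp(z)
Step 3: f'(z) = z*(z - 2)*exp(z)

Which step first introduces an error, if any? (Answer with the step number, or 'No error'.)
Step 2

Step 2 is incorrect due to a sign flip.
The step shows: z**2*exp(z) - 2*z*exp(z)
The correct value should be: z**2*exp(z) + 2*z*exp(z)

Explanation: The sign of one term was flipped: the term 2*z*exp(z) was incorrectly written as -2*z*exp(z)
The later steps are derived from this incorrect expression, so the error originates in Step 2.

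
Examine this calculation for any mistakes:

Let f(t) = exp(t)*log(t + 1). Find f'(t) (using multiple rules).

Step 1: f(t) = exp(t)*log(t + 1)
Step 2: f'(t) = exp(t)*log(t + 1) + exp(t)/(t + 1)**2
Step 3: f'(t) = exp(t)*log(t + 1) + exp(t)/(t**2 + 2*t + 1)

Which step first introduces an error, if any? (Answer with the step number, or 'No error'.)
Step 2

Step 2 is incorrect due to a wrong exponent.
The step shows: exp(t)*log(t + 1) + exp(t)/(t + 1)**2
The correct value should be: exp(t)*log(t + 1) + exp(t)/(t + 1)

Explanation: The exponent -1 on t + 1 was incorrectly written as -2: the term exp(t)/(t + 1) was incorrectly written as exp(t)/(t + 1)**2
The later steps are derived from this incorrect expression, so the error originates in Step 2.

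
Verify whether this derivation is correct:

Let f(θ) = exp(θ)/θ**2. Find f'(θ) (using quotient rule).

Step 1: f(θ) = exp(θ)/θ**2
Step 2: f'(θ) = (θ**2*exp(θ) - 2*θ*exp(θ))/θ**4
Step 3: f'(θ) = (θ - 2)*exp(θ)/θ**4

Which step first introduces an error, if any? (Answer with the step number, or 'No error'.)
Step 3

Step 3 is incorrect due to a wrong exponent.
The step shows: (θ - 2)*exp(θ)/θ**4
The correct value should be: (θ - 2)*exp(θ)/θ**3

Explanation: The exponent -3 on θ was incorrectly written as -4: the term (θ - 2)*exp(θ)/θ**3 was incorrectly written as (θ - 2)*exp(θ)/θ**4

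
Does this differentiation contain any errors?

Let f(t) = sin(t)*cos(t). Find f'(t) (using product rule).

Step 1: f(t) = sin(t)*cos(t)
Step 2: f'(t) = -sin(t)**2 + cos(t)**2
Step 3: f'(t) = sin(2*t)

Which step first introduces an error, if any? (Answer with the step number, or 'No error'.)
Step 3

Step 3 is incorrect due to a wrong trig function.
The step shows: sin(2*t)
The correct value should be: cos(2*t)

Explanation: cos(2*t) was incorrectly written as sin(2*t): the term cos(2*t) was incorrectly written as sin(2*t)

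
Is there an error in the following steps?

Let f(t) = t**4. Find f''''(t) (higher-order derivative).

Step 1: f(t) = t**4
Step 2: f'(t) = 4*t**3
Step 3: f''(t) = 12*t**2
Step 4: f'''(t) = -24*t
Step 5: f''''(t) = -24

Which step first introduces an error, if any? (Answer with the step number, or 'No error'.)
Step 4

Step 4 is incorrect due to a sign flip.
The step shows: -24*t
The correct value should be: 24*t

Explanation: The sign of the whole expression was flipped: the term 24*t was incorrectly written as -24*t
The later steps are derived from this incorrect expression, so the error originates in Step 4.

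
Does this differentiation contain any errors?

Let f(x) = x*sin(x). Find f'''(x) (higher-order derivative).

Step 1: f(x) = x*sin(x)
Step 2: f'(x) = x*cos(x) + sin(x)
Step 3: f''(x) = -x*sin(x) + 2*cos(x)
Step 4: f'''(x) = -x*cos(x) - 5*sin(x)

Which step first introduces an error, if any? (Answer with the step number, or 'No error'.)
Step 4

Step 4 is incorrect due to a wrong coefficient.
The step shows: -x*cos(x) - 5*sin(x)
The correct value should be: -x*cos(x) - 3*sin(x)

Explanation: The coefficient -3 was incorrectly written as -5: the term -3*sin(x) was incorrectly written as -5*sin(x)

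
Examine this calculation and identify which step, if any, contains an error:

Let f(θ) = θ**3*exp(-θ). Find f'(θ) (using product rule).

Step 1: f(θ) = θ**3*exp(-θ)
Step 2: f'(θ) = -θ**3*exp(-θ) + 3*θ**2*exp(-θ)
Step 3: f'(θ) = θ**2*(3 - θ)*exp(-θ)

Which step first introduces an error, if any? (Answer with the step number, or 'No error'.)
No error

All steps in this derivation are correct.
The final answer f'(θ) = θ**2*(3 - θ)*exp(-θ) is valid.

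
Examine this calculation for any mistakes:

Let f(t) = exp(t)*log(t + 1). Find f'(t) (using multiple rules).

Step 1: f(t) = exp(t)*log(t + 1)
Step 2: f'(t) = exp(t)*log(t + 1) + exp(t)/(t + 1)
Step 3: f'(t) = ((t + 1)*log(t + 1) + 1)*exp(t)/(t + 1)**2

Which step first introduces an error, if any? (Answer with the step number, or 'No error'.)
Step 3

Step 3 is incorrect due to a wrong exponent.
The step shows: ((t + 1)*log(t + 1) + 1)*exp(t)/(t + 1)**2
The correct value should be: ((t + 1)*log(t + 1) + 1)*exp(t)/(t + 1)

Explanation: The exponent -1 on t + 1 was incorrectly written as -2: the term ((t + 1)*log(t + 1) + 1)*exp(t)/(t + 1) was incorrectly written as ((t + 1)*log(t + 1) + 1)*exp(t)/(t + 1)**2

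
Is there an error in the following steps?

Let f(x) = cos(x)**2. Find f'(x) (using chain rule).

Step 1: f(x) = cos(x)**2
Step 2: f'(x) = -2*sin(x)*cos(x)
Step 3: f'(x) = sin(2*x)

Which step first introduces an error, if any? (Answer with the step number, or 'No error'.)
Step 3

Step 3 is incorrect due to a sign flip.
The step shows: sin(2*x)
The correct value should be: -sin(2*x)

Explanation: The sign of the whole expression was flipped: the term -sin(2*x) was incorrectly written as sin(2*x)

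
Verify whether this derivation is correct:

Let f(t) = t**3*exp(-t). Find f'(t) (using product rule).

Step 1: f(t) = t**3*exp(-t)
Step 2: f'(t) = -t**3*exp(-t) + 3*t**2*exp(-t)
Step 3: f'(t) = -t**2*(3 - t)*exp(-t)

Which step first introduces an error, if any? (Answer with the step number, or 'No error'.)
Step 3

Step 3 is incorrect due to a sign flip.
The step shows: -t**2*(3 - t)*exp(-t)
The correct value should be: t**2*(3 - t)*exp(-t)

Explanation: The sign of the whole expression was flipped: the term t**2*(3 - t)*exp(-t) was incorrectly written as -t**2*(3 - t)*exp(-t)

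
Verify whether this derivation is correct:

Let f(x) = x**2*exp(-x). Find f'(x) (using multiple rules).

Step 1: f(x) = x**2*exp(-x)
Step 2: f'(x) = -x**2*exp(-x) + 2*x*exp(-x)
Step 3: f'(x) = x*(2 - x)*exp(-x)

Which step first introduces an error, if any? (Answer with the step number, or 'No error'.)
No error

All steps in this derivation are correct.
The final answer f'(x) = x*(2 - x)*exp(-x) is valid.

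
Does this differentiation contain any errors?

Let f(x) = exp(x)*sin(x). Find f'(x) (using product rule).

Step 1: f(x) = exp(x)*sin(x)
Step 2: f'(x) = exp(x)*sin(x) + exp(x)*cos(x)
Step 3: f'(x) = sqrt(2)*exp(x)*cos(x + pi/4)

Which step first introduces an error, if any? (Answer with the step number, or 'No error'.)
Step 3

Step 3 is incorrect due to a wrong trig function.
The step shows: sqrt(2)*exp(x)*cos(x + pi/4)
The correct value should be: sqrt(2)*exp(x)*sin(x + pi/4)

Explanation: sin(x + pi/4) was incorrectly written as cos(x + pi/4): the term sqrt(2)*exp(x)*sin(x + pi/4) was incorrectly written as sqrt(2)*exp(x)*cos(x + pi/4)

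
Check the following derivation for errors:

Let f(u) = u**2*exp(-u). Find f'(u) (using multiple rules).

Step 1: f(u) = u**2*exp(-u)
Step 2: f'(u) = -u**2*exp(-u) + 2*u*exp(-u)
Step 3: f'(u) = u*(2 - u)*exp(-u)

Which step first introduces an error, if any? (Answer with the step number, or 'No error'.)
No error

All steps in this derivation are correct.
The final answer f'(u) = u*(2 - u)*exp(-u) is valid.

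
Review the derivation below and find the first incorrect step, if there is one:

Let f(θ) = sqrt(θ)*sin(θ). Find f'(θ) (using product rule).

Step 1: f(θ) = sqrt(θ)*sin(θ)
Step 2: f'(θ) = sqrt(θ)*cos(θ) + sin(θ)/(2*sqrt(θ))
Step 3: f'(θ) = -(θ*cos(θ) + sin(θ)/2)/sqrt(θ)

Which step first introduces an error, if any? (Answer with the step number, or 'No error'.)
Step 3

Step 3 is incorrect due to a sign flip.
The step shows: -(θ*cos(θ) + sin(θ)/2)/sqrt(θ)
The correct value should be: (θ*cos(θ) + sin(θ)/2)/sqrt(θ)

Explanation: The sign of the whole expression was flipped: the term (θ*cos(θ) + sin(θ)/2)/sqrt(θ) was incorrectly written as -(θ*cos(θ) + sin(θ)/2)/sqrt(θ)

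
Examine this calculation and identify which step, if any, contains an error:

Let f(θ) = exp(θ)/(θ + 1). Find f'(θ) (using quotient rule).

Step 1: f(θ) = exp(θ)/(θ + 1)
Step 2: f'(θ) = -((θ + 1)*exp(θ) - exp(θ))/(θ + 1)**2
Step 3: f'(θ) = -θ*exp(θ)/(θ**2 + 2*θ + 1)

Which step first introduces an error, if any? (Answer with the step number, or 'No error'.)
Step 2

Step 2 is incorrect due to a sign flip.
The step shows: -((θ + 1)*exp(θ) - exp(θ))/(θ + 1)**2
The correct value should be: ((θ + 1)*exp(θ) - exp(θ))/(θ + 1)**2

Explanation: The sign of the whole expression was flipped: the term ((θ + 1)*exp(θ) - exp(θ))/(θ + 1)**2 was incorrectly written as -((θ + 1)*exp(θ) - exp(θ))/(θ + 1)**2
The later steps are derived from this incorrect expression, so the error originates in Step 2.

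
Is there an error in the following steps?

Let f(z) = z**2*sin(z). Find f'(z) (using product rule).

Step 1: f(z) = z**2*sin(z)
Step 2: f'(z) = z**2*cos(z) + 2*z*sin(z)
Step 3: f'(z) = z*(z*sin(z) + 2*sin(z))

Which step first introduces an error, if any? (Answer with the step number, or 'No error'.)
Step 3

Step 3 is incorrect due to a wrong trig function.
The step shows: z*(z*sin(z) + 2*sin(z))
The correct value should be: z*(z*cos(z) + 2*sin(z))

Explanation: cos(z) was incorrectly written as sin(z): the term z*(z*cos(z) + 2*sin(z)) was incorrectly written as z*(z*sin(z) + 2*sin(z))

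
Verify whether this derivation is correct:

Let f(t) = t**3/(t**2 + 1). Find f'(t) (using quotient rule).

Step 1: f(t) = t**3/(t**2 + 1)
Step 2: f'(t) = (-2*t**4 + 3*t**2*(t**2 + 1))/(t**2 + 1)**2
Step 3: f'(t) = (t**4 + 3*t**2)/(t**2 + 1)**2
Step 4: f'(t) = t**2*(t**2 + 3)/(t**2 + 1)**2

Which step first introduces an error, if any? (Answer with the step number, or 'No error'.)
No error

All steps in this derivation are correct.
The final answer f'(t) = t**2*(t**2 + 3)/(t**2 + 1)**2 is valid.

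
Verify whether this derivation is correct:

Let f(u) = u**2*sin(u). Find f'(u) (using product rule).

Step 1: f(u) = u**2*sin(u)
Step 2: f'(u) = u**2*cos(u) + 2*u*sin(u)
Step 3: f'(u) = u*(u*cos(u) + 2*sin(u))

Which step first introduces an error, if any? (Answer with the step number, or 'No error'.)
No error

All steps in this derivation are correct.
The final answer f'(u) = u*(u*cos(u) + 2*sin(u)) is valid.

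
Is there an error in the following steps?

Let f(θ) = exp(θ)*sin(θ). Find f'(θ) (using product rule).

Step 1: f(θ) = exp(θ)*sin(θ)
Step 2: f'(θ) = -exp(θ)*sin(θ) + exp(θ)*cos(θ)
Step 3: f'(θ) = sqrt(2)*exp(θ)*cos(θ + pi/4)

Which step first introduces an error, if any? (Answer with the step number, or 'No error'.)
Step 2

Step 2 is incorrect due to a sign flip.
The step shows: -exp(θ)*sin(θ) + exp(θ)*cos(θ)
The correct value should be: exp(θ)*sin(θ) + exp(θ)*cos(θ)

Explanation: The sign of one term was flipped: the term exp(θ)*sin(θ) was incorrectly written as -exp(θ)*sin(θ)
The later steps are derived from this incorrect expression, so the error originates in Step 2.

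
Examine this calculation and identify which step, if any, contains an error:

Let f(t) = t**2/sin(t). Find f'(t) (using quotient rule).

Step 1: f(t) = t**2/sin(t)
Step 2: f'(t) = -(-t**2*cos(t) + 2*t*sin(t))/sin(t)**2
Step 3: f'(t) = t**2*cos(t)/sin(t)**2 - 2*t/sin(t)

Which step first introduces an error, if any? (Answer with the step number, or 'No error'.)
Step 2

Step 2 is incorrect due to a sign flip.
The step shows: -(-t**2*cos(t) + 2*t*sin(t))/sin(t)**2
The correct value should be: (-t**2*cos(t) + 2*t*sin(t))/sin(t)**2

Explanation: The sign of the whole expression was flipped: the term (-t**2*cos(t) + 2*t*sin(t))/sin(t)**2 was incorrectly written as -(-t**2*cos(t) + 2*t*sin(t))/sin(t)**2
The later steps are derived from this incorrect expression, so the error originates in Step 2.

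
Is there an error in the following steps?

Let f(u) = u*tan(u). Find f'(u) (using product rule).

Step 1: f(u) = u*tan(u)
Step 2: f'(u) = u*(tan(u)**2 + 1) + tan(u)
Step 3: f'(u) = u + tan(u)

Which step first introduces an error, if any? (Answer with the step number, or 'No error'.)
Step 3

Step 3 is incorrect due to a dropped term.
The step shows: u + tan(u)
The correct value should be: u*tan(u)**2 + u + tan(u)

Explanation: A term was dropped: the term u*tan(u)**2 was incorrectly omitted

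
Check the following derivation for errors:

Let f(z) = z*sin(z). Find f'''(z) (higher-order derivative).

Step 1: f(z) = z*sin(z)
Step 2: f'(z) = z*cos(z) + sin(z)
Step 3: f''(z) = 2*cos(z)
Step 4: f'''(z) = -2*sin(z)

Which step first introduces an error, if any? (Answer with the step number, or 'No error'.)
Step 3

Step 3 is incorrect due to a dropped term.
The step shows: 2*cos(z)
The correct value should be: -z*sin(z) + 2*cos(z)

Explanation: A term was dropped: the term -z*sin(z) was incorrectly omitted
The later steps are derived from this incorrect expression, so the error originates in Step 3.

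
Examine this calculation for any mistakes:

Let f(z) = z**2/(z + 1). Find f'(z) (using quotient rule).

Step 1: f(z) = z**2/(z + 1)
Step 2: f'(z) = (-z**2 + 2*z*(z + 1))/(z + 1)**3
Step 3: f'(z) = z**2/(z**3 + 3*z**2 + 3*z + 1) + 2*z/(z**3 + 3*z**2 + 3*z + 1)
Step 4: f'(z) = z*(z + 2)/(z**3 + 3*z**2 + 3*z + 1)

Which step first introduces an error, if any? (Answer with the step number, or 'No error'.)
Step 2

Step 2 is incorrect due to a wrong exponent.
The step shows: (-z**2 + 2*z*(z + 1))/(z + 1)**3
The correct value should be: (-z**2 + 2*z*(z + 1))/(z + 1)**2

Explanation: The exponent -2 on z + 1 was incorrectly written as -3: the term (-z**2 + 2*z*(z + 1))/(z + 1)**2 was incorrectly written as (-z**2 + 2*z*(z + 1))/(z + 1)**3
The later steps are derived from this incorrect expression, so the error originates in Step 2.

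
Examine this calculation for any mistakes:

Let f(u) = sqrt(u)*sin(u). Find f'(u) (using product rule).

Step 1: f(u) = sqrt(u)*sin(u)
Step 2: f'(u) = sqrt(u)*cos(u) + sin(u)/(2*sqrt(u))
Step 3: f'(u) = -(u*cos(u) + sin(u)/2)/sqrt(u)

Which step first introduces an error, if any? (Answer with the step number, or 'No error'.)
Step 3

Step 3 is incorrect due to a sign flip.
The step shows: -(u*cos(u) + sin(u)/2)/sqrt(u)
The correct value should be: (u*cos(u) + sin(u)/2)/sqrt(u)

Explanation: The sign of the whole expression was flipped: the term (u*cos(u) + sin(u)/2)/sqrt(u) was incorrectly written as -(u*cos(u) + sin(u)/2)/sqrt(u)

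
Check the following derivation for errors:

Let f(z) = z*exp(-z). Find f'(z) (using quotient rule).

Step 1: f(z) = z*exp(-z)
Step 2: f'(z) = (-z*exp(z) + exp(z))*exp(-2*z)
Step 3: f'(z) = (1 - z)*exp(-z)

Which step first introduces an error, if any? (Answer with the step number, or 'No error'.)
No error

All steps in this derivation are correct.
The final answer f'(z) = (1 - z)*exp(-z) is valid.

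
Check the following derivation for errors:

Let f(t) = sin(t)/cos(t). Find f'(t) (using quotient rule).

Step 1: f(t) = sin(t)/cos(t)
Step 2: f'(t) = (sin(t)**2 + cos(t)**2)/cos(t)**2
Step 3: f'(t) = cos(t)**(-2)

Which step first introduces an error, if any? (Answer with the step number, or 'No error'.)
No error

All steps in this derivation are correct.
The final answer f'(t) = cos(t)**(-2) is valid.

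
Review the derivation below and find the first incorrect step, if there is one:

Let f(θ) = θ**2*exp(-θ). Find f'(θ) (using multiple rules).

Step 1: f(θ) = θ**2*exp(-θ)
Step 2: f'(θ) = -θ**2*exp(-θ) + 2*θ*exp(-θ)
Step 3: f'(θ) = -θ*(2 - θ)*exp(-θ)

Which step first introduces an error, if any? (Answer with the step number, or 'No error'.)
Step 3

Step 3 is incorrect due to a sign flip.
The step shows: -θ*(2 - θ)*exp(-θ)
The correct value should be: θ*(2 - θ)*exp(-θ)

Explanation: The sign of the whole expression was flipped: the term θ*(2 - θ)*exp(-θ) was incorrectly written as -θ*(2 - θ)*exp(-θ)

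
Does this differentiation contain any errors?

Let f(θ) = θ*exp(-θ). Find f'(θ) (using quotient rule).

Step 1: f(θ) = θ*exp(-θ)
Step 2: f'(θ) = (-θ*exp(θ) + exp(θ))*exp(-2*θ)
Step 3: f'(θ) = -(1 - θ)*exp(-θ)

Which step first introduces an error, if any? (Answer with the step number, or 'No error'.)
Step 3

Step 3 is incorrect due to a sign flip.
The step shows: -(1 - θ)*exp(-θ)
The correct value should be: (1 - θ)*exp(-θ)

Explanation: The sign of the whole expression was flipped: the term (1 - θ)*exp(-θ) was incorrectly written as -(1 - θ)*exp(-θ)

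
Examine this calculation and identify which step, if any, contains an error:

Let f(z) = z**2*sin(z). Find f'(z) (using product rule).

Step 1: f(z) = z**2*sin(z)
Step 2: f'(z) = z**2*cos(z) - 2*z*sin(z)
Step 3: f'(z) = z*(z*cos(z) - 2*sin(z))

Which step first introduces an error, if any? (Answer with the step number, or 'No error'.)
Step 2

Step 2 is incorrect due to a sign flip.
The step shows: z**2*cos(z) - 2*z*sin(z)
The correct value should be: z**2*cos(z) + 2*z*sin(z)

Explanation: The sign of one term was flipped: the term 2*z*sin(z) was incorrectly written as -2*z*sin(z)
The later steps are derived from this incorrect expression, so the error originates in Step 2.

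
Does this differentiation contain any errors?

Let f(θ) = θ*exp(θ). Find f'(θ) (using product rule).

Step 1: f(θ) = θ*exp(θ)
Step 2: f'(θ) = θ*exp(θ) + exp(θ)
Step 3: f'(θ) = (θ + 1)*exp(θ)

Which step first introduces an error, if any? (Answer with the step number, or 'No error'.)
No error

All steps in this derivation are correct.
The final answer f'(θ) = (θ + 1)*exp(θ) is valid.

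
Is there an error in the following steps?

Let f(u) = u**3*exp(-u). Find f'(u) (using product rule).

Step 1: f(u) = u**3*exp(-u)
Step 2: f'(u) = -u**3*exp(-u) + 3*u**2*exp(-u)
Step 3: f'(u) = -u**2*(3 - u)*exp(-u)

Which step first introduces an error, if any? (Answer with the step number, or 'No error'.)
Step 3

Step 3 is incorrect due to a sign flip.
The step shows: -u**2*(3 - u)*exp(-u)
The correct value should be: u**2*(3 - u)*exp(-u)

Explanation: The sign of the whole expression was flipped: the term u**2*(3 - u)*exp(-u) was incorrectly written as -u**2*(3 - u)*exp(-u)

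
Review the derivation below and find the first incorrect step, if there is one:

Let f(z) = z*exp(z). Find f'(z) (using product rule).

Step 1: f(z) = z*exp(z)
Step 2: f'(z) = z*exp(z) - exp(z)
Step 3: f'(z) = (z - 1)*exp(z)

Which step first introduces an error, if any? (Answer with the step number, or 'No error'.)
Step 2

Step 2 is incorrect due to a sign flip.
The step shows: z*exp(z) - exp(z)
The correct value should be: z*exp(z) + exp(z)

Explanation: The sign of one term was flipped: the term exp(z) was incorrectly written as -exp(z)
The later steps are derived from this incorrect expression, so the error originates in Step 2.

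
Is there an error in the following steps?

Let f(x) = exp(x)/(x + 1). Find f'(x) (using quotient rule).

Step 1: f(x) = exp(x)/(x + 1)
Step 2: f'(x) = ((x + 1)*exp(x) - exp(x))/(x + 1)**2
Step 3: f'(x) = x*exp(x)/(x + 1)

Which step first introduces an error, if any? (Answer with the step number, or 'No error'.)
Step 3

Step 3 is incorrect due to a wrong exponent.
The step shows: x*exp(x)/(x + 1)
The correct value should be: x*exp(x)/(x + 1)**2

Explanation: The exponent -2 on x + 1 was incorrectly written as -1: the term x*exp(x)/(x + 1)**2 was incorrectly written as x*exp(x)/(x + 1)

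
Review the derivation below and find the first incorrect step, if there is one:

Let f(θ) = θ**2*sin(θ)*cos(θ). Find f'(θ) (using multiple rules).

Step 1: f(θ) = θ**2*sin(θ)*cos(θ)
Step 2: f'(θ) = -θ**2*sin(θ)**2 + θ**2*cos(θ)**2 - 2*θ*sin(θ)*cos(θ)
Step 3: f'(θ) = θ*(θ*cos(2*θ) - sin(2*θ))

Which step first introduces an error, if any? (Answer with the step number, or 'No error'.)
Step 2

Step 2 is incorrect due to a sign flip.
The step shows: -θ**2*sin(θ)**2 + θ**2*cos(θ)**2 - 2*θ*sin(θ)*cos(θ)
The correct value should be: -θ**2*sin(θ)**2 + θ**2*cos(θ)**2 + 2*θ*sin(θ)*cos(θ)

Explanation: The sign of one term was flipped: the term 2*θ*sin(θ)*cos(θ) was incorrectly written as -2*θ*sin(θ)*cos(θ)
The later steps are derived from this incorrect expression, so the error originates in Step 2.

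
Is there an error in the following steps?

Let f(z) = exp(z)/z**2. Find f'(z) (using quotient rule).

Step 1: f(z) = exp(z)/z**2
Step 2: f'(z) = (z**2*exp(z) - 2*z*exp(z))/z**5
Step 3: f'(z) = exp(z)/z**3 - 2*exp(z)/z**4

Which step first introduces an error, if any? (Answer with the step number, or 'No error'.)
Step 2

Step 2 is incorrect due to a wrong exponent.
The step shows: (z**2*exp(z) - 2*z*exp(z))/z**5
The correct value should be: (z**2*exp(z) - 2*z*exp(z))/z**4

Explanation: The exponent -4 on z was incorrectly written as -5: the term (z**2*exp(z) - 2*z*exp(z))/z**4 was incorrectly written as (z**2*exp(z) - 2*z*exp(z))/z**5
The later steps are derived from this incorrect expression, so the error originates in Step 2.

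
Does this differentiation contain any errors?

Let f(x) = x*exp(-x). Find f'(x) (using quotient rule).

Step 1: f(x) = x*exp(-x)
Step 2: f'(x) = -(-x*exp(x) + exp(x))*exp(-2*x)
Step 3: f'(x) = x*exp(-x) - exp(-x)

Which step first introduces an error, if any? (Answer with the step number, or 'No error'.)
Step 2

Step 2 is incorrect due to a sign flip.
The step shows: -(-x*exp(x) + exp(x))*exp(-2*x)
The correct value should be: (-x*exp(x) + exp(x))*exp(-2*x)

Explanation: The sign of the whole expression was flipped: the term (-x*exp(x) + exp(x))*exp(-2*x) was incorrectly written as -(-x*exp(x) + exp(x))*exp(-2*x)
The later steps are derived from this incorrect expression, so the error originates in Step 2.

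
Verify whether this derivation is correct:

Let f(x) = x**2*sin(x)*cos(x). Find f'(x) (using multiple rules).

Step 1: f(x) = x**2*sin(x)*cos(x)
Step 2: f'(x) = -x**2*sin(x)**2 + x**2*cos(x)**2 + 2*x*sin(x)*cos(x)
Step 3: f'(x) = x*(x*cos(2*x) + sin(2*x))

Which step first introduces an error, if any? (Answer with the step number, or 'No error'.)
No error

All steps in this derivation are correct.
The final answer f'(x) = x*(x*cos(2*x) + sin(2*x)) is valid.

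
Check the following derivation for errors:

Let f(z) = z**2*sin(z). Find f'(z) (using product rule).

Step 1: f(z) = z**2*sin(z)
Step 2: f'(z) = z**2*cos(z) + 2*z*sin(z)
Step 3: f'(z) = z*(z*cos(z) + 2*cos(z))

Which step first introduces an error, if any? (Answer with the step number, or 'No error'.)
Step 3

Step 3 is incorrect due to a wrong trig function.
The step shows: z*(z*cos(z) + 2*cos(z))
The correct value should be: z*(z*cos(z) + 2*sin(z))

Explanation: sin(z) was incorrectly written as cos(z): the term z*(z*cos(z) + 2*sin(z)) was incorrectly written as z*(z*cos(z) + 2*cos(z))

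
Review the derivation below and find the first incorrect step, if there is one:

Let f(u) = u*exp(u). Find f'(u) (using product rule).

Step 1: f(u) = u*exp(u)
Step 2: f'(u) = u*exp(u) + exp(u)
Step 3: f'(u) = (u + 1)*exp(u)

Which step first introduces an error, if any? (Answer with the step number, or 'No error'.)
No error

All steps in this derivation are correct.
The final answer f'(u) = (u + 1)*exp(u) is valid.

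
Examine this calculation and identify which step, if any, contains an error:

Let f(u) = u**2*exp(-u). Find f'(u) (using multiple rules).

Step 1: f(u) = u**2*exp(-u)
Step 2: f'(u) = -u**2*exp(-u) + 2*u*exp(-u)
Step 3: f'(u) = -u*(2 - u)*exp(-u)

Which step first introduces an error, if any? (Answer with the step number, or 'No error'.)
Step 3

Step 3 is incorrect due to a sign flip.
The step shows: -u*(2 - u)*exp(-u)
The correct value should be: u*(2 - u)*exp(-u)

Explanation: The sign of the whole expression was flipped: the term u*(2 - u)*exp(-u) was incorrectly written as -u*(2 - u)*exp(-u)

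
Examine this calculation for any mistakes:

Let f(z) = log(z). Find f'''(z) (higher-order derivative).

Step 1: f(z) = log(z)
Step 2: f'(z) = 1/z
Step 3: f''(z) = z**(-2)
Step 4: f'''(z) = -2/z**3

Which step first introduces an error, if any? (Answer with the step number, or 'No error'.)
Step 3

Step 3 is incorrect due to a sign flip.
The step shows: z**(-2)
The correct value should be: -1/z**2

Explanation: The sign of the whole expression was flipped: the term -1/z**2 was incorrectly written as z**(-2)
The later steps are derived from this incorrect expression, so the error originates in Step 3.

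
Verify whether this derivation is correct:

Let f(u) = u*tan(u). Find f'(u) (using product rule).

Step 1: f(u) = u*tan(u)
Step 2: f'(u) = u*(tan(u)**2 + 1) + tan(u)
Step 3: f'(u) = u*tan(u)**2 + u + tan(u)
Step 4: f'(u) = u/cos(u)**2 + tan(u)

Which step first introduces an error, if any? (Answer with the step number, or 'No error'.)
No error

All steps in this derivation are correct.
The final answer f'(u) = u/cos(u)**2 + tan(u) is valid.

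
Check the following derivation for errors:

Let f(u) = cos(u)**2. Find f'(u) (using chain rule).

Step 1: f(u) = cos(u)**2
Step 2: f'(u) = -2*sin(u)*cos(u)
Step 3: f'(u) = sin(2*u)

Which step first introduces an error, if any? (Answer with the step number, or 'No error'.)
Step 3

Step 3 is incorrect due to a sign flip.
The step shows: sin(2*u)
The correct value should be: -sin(2*u)

Explanation: The sign of the whole expression was flipped: the term -sin(2*u) was incorrectly written as sin(2*u)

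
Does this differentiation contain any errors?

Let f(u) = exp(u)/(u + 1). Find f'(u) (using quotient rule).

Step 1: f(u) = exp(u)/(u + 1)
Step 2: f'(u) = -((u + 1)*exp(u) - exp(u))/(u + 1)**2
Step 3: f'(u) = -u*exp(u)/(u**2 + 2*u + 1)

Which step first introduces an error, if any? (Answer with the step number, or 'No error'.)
Step 2

Step 2 is incorrect due to a sign flip.
The step shows: -((u + 1)*exp(u) - exp(u))/(u + 1)**2
The correct value should be: ((u + 1)*exp(u) - exp(u))/(u + 1)**2

Explanation: The sign of the whole expression was flipped: the term ((u + 1)*exp(u) - exp(u))/(u + 1)**2 was incorrectly written as -((u + 1)*exp(u) - exp(u))/(u + 1)**2
The later steps are derived from this incorrect expression, so the error originates in Step 2.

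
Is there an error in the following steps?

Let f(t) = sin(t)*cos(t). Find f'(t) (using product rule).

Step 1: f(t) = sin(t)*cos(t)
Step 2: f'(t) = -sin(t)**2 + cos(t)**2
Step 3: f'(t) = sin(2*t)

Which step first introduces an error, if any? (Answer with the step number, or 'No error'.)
Step 3

Step 3 is incorrect due to a wrong trig function.
The step shows: sin(2*t)
The correct value should be: cos(2*t)

Explanation: cos(2*t) was incorrectly written as sin(2*t): the term cos(2*t) was incorrectly written as sin(2*t)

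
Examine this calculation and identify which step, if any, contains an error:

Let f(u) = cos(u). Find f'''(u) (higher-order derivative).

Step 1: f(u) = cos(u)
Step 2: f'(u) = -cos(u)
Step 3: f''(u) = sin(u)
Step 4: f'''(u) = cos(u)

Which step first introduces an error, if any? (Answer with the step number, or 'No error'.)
Step 2

Step 2 is incorrect due to a wrong trig function.
The step shows: -cos(u)
The correct value should be: -sin(u)

Explanation: sin(u) was incorrectly written as cos(u): the term -sin(u) was incorrectly written as -cos(u)
The later steps are derived from this incorrect expression, so the error originates in Step 2.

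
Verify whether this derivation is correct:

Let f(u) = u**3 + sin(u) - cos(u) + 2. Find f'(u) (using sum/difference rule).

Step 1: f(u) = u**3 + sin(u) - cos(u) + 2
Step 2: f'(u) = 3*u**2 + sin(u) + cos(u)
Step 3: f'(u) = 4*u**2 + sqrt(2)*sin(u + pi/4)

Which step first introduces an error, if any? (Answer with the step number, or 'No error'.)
Step 3

Step 3 is incorrect due to a wrong coefficient.
The step shows: 4*u**2 + sqrt(2)*sin(u + pi/4)
The correct value should be: 3*u**2 + sqrt(2)*sin(u + pi/4)

Explanation: The coefficient 3 was incorrectly written as 4: the term 3*u**2 was incorrectly written as 4*u**2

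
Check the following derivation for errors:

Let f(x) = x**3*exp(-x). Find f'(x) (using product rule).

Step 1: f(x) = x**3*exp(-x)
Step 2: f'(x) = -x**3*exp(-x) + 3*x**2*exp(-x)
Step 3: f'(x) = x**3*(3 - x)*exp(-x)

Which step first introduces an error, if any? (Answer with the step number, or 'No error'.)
Step 3

Step 3 is incorrect due to a wrong exponent.
The step shows: x**3*(3 - x)*exp(-x)
The correct value should be: x**2*(3 - x)*exp(-x)

Explanation: The exponent 2 on x was incorrectly written as 3: the term x**2*(3 - x)*exp(-x) was incorrectly written as x**3*(3 - x)*exp(-x)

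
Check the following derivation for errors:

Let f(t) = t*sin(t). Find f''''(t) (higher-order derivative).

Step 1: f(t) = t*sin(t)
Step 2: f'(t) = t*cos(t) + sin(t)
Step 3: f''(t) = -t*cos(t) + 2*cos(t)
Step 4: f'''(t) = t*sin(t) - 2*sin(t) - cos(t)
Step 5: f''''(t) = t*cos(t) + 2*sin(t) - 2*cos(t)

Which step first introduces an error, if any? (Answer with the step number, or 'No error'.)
Step 3

Step 3 is incorrect due to a wrong trig function.
The step shows: -t*cos(t) + 2*cos(t)
The correct value should be: -t*sin(t) + 2*cos(t)

Explanation: sin(t) was incorrectly written as cos(t): the term -t*sin(t) was incorrectly written as -t*cos(t)
The later steps are derived from this incorrect expression, so the error originates in Step 3.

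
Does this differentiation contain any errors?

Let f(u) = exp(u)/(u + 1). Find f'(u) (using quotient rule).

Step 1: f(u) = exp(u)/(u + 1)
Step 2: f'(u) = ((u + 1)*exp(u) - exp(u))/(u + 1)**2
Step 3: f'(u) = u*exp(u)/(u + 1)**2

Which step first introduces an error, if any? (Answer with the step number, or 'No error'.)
No error

All steps in this derivation are correct.
The final answer f'(u) = u*exp(u)/(u + 1)**2 is valid.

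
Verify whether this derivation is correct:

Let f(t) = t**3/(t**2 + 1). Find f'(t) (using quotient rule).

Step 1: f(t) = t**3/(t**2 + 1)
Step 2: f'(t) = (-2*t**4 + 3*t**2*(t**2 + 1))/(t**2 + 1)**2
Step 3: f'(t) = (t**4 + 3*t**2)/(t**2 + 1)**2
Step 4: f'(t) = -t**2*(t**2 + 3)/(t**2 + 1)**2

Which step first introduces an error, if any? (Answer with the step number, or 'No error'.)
Step 4

Step 4 is incorrect due to a sign flip.
The step shows: -t**2*(t**2 + 3)/(t**2 + 1)**2
The correct value should be: t**2*(t**2 + 3)/(t**2 + 1)**2

Explanation: The sign of the whole expression was flipped: the term t**2*(t**2 + 3)/(t**2 + 1)**2 was incorrectly written as -t**2*(t**2 + 3)/(t**2 + 1)**2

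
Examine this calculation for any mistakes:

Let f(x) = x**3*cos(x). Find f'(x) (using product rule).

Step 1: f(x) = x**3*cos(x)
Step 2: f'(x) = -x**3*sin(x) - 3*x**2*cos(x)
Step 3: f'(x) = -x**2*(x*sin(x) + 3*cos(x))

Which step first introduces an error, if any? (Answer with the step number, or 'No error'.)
Step 2

Step 2 is incorrect due to a sign flip.
The step shows: -x**3*sin(x) - 3*x**2*cos(x)
The correct value should be: -x**3*sin(x) + 3*x**2*cos(x)

Explanation: The sign of one term was flipped: the term 3*x**2*cos(x) was incorrectly written as -3*x**2*cos(x)
The later steps are derived from this incorrect expression, so the error originates in Step 2.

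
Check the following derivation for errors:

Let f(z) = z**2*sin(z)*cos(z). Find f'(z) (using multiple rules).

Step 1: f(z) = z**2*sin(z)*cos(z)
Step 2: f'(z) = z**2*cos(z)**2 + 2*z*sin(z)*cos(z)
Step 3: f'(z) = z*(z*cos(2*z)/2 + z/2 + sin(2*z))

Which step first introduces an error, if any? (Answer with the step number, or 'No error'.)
Step 2

Step 2 is incorrect due to a dropped term.
The step shows: z**2*cos(z)**2 + 2*z*sin(z)*cos(z)
The correct value should be: -z**2*sin(z)**2 + z**2*cos(z)**2 + 2*z*sin(z)*cos(z)

Explanation: A term was dropped: the term -z**2*sin(z)**2 was incorrectly omitted
The later steps are derived from this incorrect expression, so the error originates in Step 2.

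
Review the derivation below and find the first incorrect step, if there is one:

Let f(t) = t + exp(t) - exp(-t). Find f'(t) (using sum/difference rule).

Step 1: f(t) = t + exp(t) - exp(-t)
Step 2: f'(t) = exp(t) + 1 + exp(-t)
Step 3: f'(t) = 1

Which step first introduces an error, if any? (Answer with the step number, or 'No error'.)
Step 3

Step 3 is incorrect due to a dropped term.
The step shows: 1
The correct value should be: 2*cosh(t) + 1

Explanation: A term was dropped: the term 2*cosh(t) was incorrectly omitted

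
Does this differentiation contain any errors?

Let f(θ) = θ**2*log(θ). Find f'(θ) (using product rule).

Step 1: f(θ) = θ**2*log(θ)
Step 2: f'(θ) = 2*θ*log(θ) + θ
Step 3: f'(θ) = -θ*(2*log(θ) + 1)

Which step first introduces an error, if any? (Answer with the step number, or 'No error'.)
Step 3

Step 3 is incorrect due to a sign flip.
The step shows: -θ*(2*log(θ) + 1)
The correct value should be: θ*(2*log(θ) + 1)

Explanation: The sign of the whole expression was flipped: the term θ*(2*log(θ) + 1) was incorrectly written as -θ*(2*log(θ) + 1)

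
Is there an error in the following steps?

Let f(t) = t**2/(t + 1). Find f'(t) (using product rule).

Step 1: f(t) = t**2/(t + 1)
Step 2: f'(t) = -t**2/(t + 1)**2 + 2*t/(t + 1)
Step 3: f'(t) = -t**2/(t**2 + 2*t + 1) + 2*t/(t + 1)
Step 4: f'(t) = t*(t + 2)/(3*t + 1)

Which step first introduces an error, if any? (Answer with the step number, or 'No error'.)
Step 4

Step 4 is incorrect due to a wrong exponent.
The step shows: t*(t + 2)/(3*t + 1)
The correct value should be: t*(t + 2)/(t**2 + 2*t + 1)

Explanation: The exponent 2 on t was incorrectly written as 1: the term t*(t + 2)/(t**2 + 2*t + 1) was incorrectly written as t*(t + 2)/(3*t + 1)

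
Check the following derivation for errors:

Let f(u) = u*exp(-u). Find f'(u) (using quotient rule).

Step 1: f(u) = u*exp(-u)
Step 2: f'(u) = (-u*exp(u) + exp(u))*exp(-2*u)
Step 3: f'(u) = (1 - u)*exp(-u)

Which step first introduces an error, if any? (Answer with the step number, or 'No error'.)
No error

All steps in this derivation are correct.
The final answer f'(u) = (1 - u)*exp(-u) is valid.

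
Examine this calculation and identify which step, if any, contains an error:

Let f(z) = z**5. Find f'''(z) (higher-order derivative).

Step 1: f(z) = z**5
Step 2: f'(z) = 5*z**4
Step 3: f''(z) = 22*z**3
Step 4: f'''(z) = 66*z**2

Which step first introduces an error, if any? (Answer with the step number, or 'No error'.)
Step 3

Step 3 is incorrect due to a wrong coefficient.
The step shows: 22*z**3
The correct value should be: 20*z**3

Explanation: The coefficient 20 was incorrectly written as 22: the term 20*z**3 was incorrectly written as 22*z**3
The later steps are derived from this incorrect expression, so the error originates in Step 3.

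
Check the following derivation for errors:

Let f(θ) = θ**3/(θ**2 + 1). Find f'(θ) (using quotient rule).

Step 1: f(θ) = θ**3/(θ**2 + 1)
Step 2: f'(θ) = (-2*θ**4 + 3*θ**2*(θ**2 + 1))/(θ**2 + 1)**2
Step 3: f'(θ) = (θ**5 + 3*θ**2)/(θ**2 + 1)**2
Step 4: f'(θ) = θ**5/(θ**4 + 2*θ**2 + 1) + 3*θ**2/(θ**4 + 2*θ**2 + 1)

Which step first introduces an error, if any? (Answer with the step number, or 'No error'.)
Step 3

Step 3 is incorrect due to a wrong exponent.
The step shows: (θ**5 + 3*θ**2)/(θ**2 + 1)**2
The correct value should be: (θ**4 + 3*θ**2)/(θ**2 + 1)**2

Explanation: The exponent 4 on θ was incorrectly written as 5: the term (θ**4 + 3*θ**2)/(θ**2 + 1)**2 was incorrectly written as (θ**5 + 3*θ**2)/(θ**2 + 1)**2
The later steps are derived from this incorrect expression, so the error originates in Step 3.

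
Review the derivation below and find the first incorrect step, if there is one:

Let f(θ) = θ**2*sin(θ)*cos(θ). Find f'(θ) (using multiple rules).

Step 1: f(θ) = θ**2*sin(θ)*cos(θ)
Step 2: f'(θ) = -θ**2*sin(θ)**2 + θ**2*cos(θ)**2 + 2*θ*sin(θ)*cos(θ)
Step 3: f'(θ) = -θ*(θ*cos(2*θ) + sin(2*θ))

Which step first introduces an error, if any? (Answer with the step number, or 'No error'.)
Step 3

Step 3 is incorrect due to a sign flip.
The step shows: -θ*(θ*cos(2*θ) + sin(2*θ))
The correct value should be: θ*(θ*cos(2*θ) + sin(2*θ))

Explanation: The sign of the whole expression was flipped: the term θ*(θ*cos(2*θ) + sin(2*θ)) was incorrectly written as -θ*(θ*cos(2*θ) + sin(2*θ))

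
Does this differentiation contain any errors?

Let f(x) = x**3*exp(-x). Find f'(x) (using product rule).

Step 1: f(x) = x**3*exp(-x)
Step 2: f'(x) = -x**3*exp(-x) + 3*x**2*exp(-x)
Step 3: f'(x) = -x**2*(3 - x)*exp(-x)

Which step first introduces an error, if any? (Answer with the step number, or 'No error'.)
Step 3

Step 3 is incorrect due to a sign flip.
The step shows: -x**2*(3 - x)*exp(-x)
The correct value should be: x**2*(3 - x)*exp(-x)

Explanation: The sign of the whole expression was flipped: the term x**2*(3 - x)*exp(-x) was incorrectly written as -x**2*(3 - x)*exp(-x)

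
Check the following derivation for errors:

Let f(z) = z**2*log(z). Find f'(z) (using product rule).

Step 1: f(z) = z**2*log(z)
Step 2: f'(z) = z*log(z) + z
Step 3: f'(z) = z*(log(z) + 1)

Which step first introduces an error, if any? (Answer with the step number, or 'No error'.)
Step 2

Step 2 is incorrect due to a wrong coefficient.
The step shows: z*log(z) + z
The correct value should be: 2*z*log(z) + z

Explanation: The coefficient 2 was incorrectly written as 1: the term 2*z*log(z) was incorrectly written as z*log(z)
The later steps are derived from this incorrect expression, so the error originates in Step 2.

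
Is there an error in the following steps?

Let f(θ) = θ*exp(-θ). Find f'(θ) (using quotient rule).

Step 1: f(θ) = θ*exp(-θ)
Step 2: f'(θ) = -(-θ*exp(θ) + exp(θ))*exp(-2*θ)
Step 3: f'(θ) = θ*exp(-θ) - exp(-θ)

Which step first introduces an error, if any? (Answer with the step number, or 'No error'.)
Step 2

Step 2 is incorrect due to a sign flip.
The step shows: -(-θ*exp(θ) + exp(θ))*exp(-2*θ)
The correct value should be: (-θ*exp(θ) + exp(θ))*exp(-2*θ)

Explanation: The sign of the whole expression was flipped: the term (-θ*exp(θ) + exp(θ))*exp(-2*θ) was incorrectly written as -(-θ*exp(θ) + exp(θ))*exp(-2*θ)
The later steps are derived from this incorrect expression, so the error originates in Step 2.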